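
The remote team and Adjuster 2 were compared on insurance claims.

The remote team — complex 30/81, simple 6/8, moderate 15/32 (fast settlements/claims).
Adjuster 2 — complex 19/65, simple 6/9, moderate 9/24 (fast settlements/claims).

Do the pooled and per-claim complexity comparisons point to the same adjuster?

Yes

Complex: the remote team 30/81 = 37.0%, Adjuster 2 19/65 = 29.2% → the remote team
Simple: the remote team 6/8 = 75.0%, Adjuster 2 6/9 = 66.7% → the remote team
Moderate: the remote team 15/32 = 46.9%, Adjuster 2 9/24 = 37.5% → the remote team
Overall: the remote team 51/121 = 42.1%, Adjuster 2 34/98 = 34.7% → the remote team
The remote team wins overall and in every claim group — no reversal.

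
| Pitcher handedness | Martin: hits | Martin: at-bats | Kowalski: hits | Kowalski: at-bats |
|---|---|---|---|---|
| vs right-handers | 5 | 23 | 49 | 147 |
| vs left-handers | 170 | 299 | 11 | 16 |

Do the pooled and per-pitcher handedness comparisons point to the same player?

Vs right-handers: Martin 5/23 = 21.7%, Kowalski 49/147 = 33.3% → Kowalski
Vs left-handers: Martin 170/299 = 56.9%, Kowalski 11/16 = 68.8% → Kowalski
Overall: Martin 175/322 = 54.3%, Kowalski 60/163 = 36.8% → Martin
Kowalski wins each pitcher group but Martin wins overall — the comparison reverses. Kowalski's at-bats skew toward vs right-handers, which has a lower base rate.

No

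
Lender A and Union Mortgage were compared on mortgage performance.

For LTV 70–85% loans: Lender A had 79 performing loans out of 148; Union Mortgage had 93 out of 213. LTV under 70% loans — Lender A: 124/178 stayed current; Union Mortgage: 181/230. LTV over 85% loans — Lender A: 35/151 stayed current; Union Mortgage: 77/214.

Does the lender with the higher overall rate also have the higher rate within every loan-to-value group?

No

LTV 70–85%: Lender A 79/148 = 53.4%, Union Mortgage 93/213 = 43.7% → Lender A
LTV under 70%: Lender A 124/178 = 69.7%, Union Mortgage 181/230 = 78.7% → Union Mortgage
LTV over 85%: Lender A 35/151 = 23.2%, Union Mortgage 77/214 = 36.0% → Union Mortgage
Overall: Lender A 238/477 = 49.9%, Union Mortgage 351/657 = 53.4% → Union Mortgage
Neither sweeps: Lender A wins 1 of 3 groups, Union Mortgage wins 2. Union Mortgage wins overall but not every group — no Simpson reversal.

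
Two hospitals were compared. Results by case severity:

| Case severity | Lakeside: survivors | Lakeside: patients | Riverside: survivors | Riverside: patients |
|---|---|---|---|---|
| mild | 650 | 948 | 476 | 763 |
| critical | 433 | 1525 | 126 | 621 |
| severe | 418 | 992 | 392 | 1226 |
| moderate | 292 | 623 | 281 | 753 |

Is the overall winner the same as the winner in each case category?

Yes

Mild: Lakeside 650/948 = 68.6%, Riverside 476/763 = 62.4% → Lakeside
Critical: Lakeside 433/1525 = 28.4%, Riverside 126/621 = 20.3% → Lakeside
Severe: Lakeside 418/992 = 42.1%, Riverside 392/1226 = 32.0% → Lakeside
Moderate: Lakeside 292/623 = 46.9%, Riverside 281/753 = 37.3% → Lakeside
Overall: Lakeside 1793/4088 = 43.9%, Riverside 1275/3363 = 37.9% → Lakeside
Lakeside wins overall and in every case group — no reversal.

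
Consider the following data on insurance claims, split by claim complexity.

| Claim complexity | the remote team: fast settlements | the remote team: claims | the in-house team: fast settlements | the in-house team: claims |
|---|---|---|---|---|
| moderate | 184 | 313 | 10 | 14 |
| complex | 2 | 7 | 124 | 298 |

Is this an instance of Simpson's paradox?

Yes

Moderate: the remote team 184/313 = 58.8%, the in-house team 10/14 = 71.4% → the in-house team
Complex: the remote team 2/7 = 28.6%, the in-house team 124/298 = 41.6% → the in-house team
Overall: the remote team 186/320 = 58.1%, the in-house team 134/312 = 42.9% → the remote team
The in-house team wins each claim group but the remote team wins overall — the comparison reverses. The in-house team's claims skew toward complex, which has a lower base rate.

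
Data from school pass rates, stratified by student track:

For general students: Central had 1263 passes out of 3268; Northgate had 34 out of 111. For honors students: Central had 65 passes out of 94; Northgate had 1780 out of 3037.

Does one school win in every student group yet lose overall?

General: Central 1263/3268 = 38.6%, Northgate 34/111 = 30.6% → Central
Honors: Central 65/94 = 69.1%, Northgate 1780/3037 = 58.6% → Central
Overall: Central 1328/3362 = 39.5%, Northgate 1814/3148 = 57.6% → Northgate
Central wins each student group but Northgate wins overall — the comparison reverses. Central's students skew toward general, which has a lower base rate.

Yes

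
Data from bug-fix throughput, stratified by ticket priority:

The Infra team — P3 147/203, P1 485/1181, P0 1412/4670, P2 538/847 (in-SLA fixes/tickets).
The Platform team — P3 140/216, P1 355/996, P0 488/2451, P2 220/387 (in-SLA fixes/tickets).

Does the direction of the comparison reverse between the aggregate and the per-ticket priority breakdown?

No

P3: the Infra team 147/203 = 72.4%, the Platform team 140/216 = 64.8% → the Infra team
P1: the Infra team 485/1181 = 41.1%, the Platform team 355/996 = 35.6% → the Infra team
P0: the Infra team 1412/4670 = 30.2%, the Platform team 488/2451 = 19.9% → the Infra team
P2: the Infra team 538/847 = 63.5%, the Platform team 220/387 = 56.8% → the Infra team
Overall: the Infra team 2582/6901 = 37.4%, the Platform team 1203/4050 = 29.7% → the Infra team
The Infra team wins overall and in every ticket group — no reversal.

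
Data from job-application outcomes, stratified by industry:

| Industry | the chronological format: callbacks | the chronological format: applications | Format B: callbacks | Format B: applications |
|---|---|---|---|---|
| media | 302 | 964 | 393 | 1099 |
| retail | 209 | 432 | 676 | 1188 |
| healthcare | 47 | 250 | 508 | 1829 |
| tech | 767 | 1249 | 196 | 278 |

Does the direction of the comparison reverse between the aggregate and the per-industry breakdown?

Media: the chronological format 302/964 = 31.3%, Format B 393/1099 = 35.8% → Format B
Retail: the chronological format 209/432 = 48.4%, Format B 676/1188 = 56.9% → Format B
Healthcare: the chronological format 47/250 = 18.8%, Format B 508/1829 = 27.8% → Format B
Tech: the chronological format 767/1249 = 61.4%, Format B 196/278 = 70.5% → Format B
Overall: the chronological format 1325/2895 = 45.8%, Format B 1773/4394 = 40.4% → the chronological format
Format B wins each industry group but the chronological format wins overall — the comparison reverses. Format B's applications skew toward healthcare, which has a lower base rate.

Yes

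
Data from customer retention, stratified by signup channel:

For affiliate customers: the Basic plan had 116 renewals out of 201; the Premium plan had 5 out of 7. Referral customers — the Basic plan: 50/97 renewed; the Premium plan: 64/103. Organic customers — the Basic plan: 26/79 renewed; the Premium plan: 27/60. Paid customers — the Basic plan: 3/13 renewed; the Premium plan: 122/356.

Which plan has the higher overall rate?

Affiliate: the Basic plan 116/201 = 57.7%, the Premium plan 5/7 = 71.4% → the Premium plan
Referral: the Basic plan 50/97 = 51.5%, the Premium plan 64/103 = 62.1% → the Premium plan
Organic: the Basic plan 26/79 = 32.9%, the Premium plan 27/60 = 45.0% → the Premium plan
Paid: the Basic plan 3/13 = 23.1%, the Premium plan 122/356 = 34.3% → the Premium plan
Overall: the Basic plan 195/390 = 50.0%, the Premium plan 218/526 = 41.4% → the Basic plan
(The Premium plan wins every signup group but the Basic plan wins overall — the Premium plan's customers skew toward the low-rate paid group.)

the Basic plan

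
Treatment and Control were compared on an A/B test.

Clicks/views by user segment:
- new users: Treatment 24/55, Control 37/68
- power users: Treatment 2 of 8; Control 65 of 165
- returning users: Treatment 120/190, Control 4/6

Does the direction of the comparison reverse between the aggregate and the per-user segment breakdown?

New users: Treatment 24/55 = 43.6%, Control 37/68 = 54.4% → Control
Power users: Treatment 2/8 = 25.0%, Control 65/165 = 39.4% → Control
Returning users: Treatment 120/190 = 63.2%, Control 4/6 = 66.7% → Control
Overall: Treatment 146/253 = 57.7%, Control 106/239 = 44.4% → Treatment
Control wins each user group but Treatment wins overall — the comparison reverses. Control's views skew toward power users, which has a lower base rate.

Yes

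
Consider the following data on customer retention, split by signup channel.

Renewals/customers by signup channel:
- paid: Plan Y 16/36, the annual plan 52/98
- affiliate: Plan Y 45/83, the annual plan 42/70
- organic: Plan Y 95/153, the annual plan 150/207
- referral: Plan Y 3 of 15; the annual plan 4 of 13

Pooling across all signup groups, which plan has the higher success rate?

the annual plan

Paid: Plan Y 16/36 = 44.4%, the annual plan 52/98 = 53.1% → the annual plan
Affiliate: Plan Y 45/83 = 54.2%, the annual plan 42/70 = 60.0% → the annual plan
Organic: Plan Y 95/153 = 62.1%, the annual plan 150/207 = 72.5% → the annual plan
Referral: Plan Y 3/15 = 20.0%, the annual plan 4/13 = 30.8% → the annual plan
Overall: Plan Y 159/287 = 55.4%, the annual plan 248/388 = 63.9% → the annual plan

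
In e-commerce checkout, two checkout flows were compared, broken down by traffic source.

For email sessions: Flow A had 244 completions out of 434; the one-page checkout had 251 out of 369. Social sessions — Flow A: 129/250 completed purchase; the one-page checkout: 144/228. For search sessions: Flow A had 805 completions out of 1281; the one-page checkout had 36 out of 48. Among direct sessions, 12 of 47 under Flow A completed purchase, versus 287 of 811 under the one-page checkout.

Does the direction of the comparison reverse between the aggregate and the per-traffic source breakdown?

Email: Flow A 244/434 = 56.2%, the one-page checkout 251/369 = 68.0% → the one-page checkout
Social: Flow A 129/250 = 51.6%, the one-page checkout 144/228 = 63.2% → the one-page checkout
Search: Flow A 805/1281 = 62.8%, the one-page checkout 36/48 = 75.0% → the one-page checkout
Direct: Flow A 12/47 = 25.5%, the one-page checkout 287/811 = 35.4% → the one-page checkout
Overall: Flow A 1190/2012 = 59.1%, the one-page checkout 718/1456 = 49.3% → Flow A
The one-page checkout wins each traffic group but Flow A wins overall — the comparison reverses. The one-page checkout's sessions skew toward direct, which has a lower base rate.

Yes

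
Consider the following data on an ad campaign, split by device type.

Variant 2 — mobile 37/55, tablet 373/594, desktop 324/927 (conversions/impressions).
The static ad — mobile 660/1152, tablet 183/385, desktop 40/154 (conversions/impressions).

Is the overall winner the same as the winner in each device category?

No

Mobile: Variant 2 37/55 = 67.3%, the static ad 660/1152 = 57.3% → Variant 2
Tablet: Variant 2 373/594 = 62.8%, the static ad 183/385 = 47.5% → Variant 2
Desktop: Variant 2 324/927 = 35.0%, the static ad 40/154 = 26.0% → Variant 2
Overall: Variant 2 734/1576 = 46.6%, the static ad 883/1691 = 52.2% → the static ad
Variant 2 wins each device group but the static ad wins overall — the comparison reverses. Variant 2's impressions skew toward desktop, which has a lower base rate.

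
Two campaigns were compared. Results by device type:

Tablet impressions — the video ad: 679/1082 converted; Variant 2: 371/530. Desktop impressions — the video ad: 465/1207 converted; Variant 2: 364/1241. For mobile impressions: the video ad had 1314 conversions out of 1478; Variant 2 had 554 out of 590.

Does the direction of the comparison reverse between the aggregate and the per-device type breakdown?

Tablet: the video ad 679/1082 = 62.8%, Variant 2 371/530 = 70.0% → Variant 2
Desktop: the video ad 465/1207 = 38.5%, Variant 2 364/1241 = 29.3% → the video ad
Mobile: the video ad 1314/1478 = 88.9%, Variant 2 554/590 = 93.9% → Variant 2
Overall: the video ad 2458/3767 = 65.3%, Variant 2 1289/2361 = 54.6% → the video ad
Neither sweeps: the video ad wins 1 of 3 groups, Variant 2 wins 2. The video ad wins overall but not every group — no Simpson reversal.

No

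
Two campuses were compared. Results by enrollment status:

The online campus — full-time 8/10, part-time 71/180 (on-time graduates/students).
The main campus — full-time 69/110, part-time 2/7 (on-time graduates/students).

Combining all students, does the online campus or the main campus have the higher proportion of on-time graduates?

the main campus

Full-time: the online campus 8/10 = 80.0%, the main campus 69/110 = 62.7% → the online campus
Part-time: the online campus 71/180 = 39.4%, the main campus 2/7 = 28.6% → the online campus
Overall: the online campus 79/190 = 41.6%, the main campus 71/117 = 60.7% → the main campus
(The online campus wins every enrollment group but the main campus wins overall — the online campus's students skew toward the low-rate part-time group.)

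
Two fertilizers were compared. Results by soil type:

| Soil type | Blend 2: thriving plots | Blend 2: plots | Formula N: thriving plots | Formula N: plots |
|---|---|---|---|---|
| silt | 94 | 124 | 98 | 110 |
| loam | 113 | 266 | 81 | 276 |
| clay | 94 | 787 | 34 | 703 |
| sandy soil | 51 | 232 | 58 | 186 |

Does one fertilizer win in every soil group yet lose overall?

Silt: Blend 2 94/124 = 75.8%, Formula N 98/110 = 89.1% → Formula N
Loam: Blend 2 113/266 = 42.5%, Formula N 81/276 = 29.3% → Blend 2
Clay: Blend 2 94/787 = 11.9%, Formula N 34/703 = 4.8% → Blend 2
Sandy soil: Blend 2 51/232 = 22.0%, Formula N 58/186 = 31.2% → Formula N
Overall: Blend 2 352/1409 = 25.0%, Formula N 271/1275 = 21.3% → Blend 2
Neither sweeps: Blend 2 wins 2 of 4 groups, Formula N wins 2. Blend 2 wins overall but not every group — no Simpson reversal.

No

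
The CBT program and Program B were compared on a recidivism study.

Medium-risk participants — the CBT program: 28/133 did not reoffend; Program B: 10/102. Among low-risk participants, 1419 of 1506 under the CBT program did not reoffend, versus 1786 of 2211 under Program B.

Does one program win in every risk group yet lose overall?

Medium-risk: the CBT program 28/133 = 21.1%, Program B 10/102 = 9.8% → the CBT program
Low-risk: the CBT program 1419/1506 = 94.2%, Program B 1786/2211 = 80.8% → the CBT program
Overall: the CBT program 1447/1639 = 88.3%, Program B 1796/2313 = 77.6% → the CBT program
The CBT program wins overall and in every risk group — no reversal.

No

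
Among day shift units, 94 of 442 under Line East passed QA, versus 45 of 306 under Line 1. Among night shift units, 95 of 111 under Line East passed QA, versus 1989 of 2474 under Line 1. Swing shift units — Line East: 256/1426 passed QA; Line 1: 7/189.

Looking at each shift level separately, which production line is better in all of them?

Day shift: Line East 94/442 = 21.3%, Line 1 45/306 = 14.7% → Line East
Night shift: Line East 95/111 = 85.6%, Line 1 1989/2474 = 80.4% → Line East
Swing shift: Line East 256/1426 = 18.0%, Line 1 7/189 = 3.7% → Line East
Line East has the higher rate in all 3 groups.

Line East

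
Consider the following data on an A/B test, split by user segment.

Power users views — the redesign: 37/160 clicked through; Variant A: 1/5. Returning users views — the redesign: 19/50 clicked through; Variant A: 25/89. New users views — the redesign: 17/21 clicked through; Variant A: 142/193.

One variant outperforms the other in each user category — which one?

Power users: the redesign 37/160 = 23.1%, Variant A 1/5 = 20.0% → the redesign
Returning users: the redesign 19/50 = 38.0%, Variant A 25/89 = 28.1% → the redesign
New users: the redesign 17/21 = 81.0%, Variant A 142/193 = 73.6% → the redesign
The redesign has the higher rate in all 3 groups.

the redesign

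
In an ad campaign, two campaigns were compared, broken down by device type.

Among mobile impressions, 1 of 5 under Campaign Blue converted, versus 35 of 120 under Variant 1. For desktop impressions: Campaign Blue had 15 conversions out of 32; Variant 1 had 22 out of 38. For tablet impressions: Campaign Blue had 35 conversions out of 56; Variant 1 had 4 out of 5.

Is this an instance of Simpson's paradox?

Mobile: Campaign Blue 1/5 = 20.0%, Variant 1 35/120 = 29.2% → Variant 1
Desktop: Campaign Blue 15/32 = 46.9%, Variant 1 22/38 = 57.9% → Variant 1
Tablet: Campaign Blue 35/56 = 62.5%, Variant 1 4/5 = 80.0% → Variant 1
Overall: Campaign Blue 51/93 = 54.8%, Variant 1 61/163 = 37.4% → Campaign Blue
Variant 1 wins each device group but Campaign Blue wins overall — the comparison reverses. Variant 1's impressions skew toward mobile, which has a lower base rate.

Yes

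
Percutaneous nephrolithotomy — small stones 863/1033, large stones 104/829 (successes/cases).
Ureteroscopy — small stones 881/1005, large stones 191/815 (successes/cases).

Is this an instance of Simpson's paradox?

No

Small stones: percutaneous nephrolithotomy 863/1033 = 83.5%, ureteroscopy 881/1005 = 87.7% → ureteroscopy
Large stones: percutaneous nephrolithotomy 104/829 = 12.5%, ureteroscopy 191/815 = 23.4% → ureteroscopy
Overall: percutaneous nephrolithotomy 967/1862 = 51.9%, ureteroscopy 1072/1820 = 58.9% → ureteroscopy
Ureteroscopy wins overall and in every stone group — no reversal.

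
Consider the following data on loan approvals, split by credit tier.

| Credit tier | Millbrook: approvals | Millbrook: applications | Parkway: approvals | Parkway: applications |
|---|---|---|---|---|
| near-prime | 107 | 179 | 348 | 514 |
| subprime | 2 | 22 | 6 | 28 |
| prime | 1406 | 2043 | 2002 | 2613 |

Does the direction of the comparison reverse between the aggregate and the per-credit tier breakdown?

No

Near-prime: Millbrook 107/179 = 59.8%, Parkway 348/514 = 67.7% → Parkway
Subprime: Millbrook 2/22 = 9.1%, Parkway 6/28 = 21.4% → Parkway
Prime: Millbrook 1406/2043 = 68.8%, Parkway 2002/2613 = 76.6% → Parkway
Overall: Millbrook 1515/2244 = 67.5%, Parkway 2356/3155 = 74.7% → Parkway
Parkway wins overall and in every credit group — no reversal.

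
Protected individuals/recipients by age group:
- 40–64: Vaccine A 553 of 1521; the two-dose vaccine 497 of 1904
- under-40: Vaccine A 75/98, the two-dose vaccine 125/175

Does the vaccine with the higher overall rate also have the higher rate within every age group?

40–64: Vaccine A 553/1521 = 36.4%, the two-dose vaccine 497/1904 = 26.1% → Vaccine A
Under-40: Vaccine A 75/98 = 76.5%, the two-dose vaccine 125/175 = 71.4% → Vaccine A
Overall: Vaccine A 628/1619 = 38.8%, the two-dose vaccine 622/2079 = 29.9% → Vaccine A
Vaccine A wins overall and in every age group — no reversal.

Yes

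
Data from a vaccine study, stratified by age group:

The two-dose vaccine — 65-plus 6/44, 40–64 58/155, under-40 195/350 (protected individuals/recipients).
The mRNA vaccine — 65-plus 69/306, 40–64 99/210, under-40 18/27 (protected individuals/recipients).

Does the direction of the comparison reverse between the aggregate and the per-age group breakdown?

Yes

65-plus: the two-dose vaccine 6/44 = 13.6%, the mRNA vaccine 69/306 = 22.5% → the mRNA vaccine
40–64: the two-dose vaccine 58/155 = 37.4%, the mRNA vaccine 99/210 = 47.1% → the mRNA vaccine
Under-40: the two-dose vaccine 195/350 = 55.7%, the mRNA vaccine 18/27 = 66.7% → the mRNA vaccine
Overall: the two-dose vaccine 259/549 = 47.2%, the mRNA vaccine 186/543 = 34.3% → the two-dose vaccine
The mRNA vaccine wins each age group but the two-dose vaccine wins overall — the comparison reverses. The mRNA vaccine's recipients skew toward 65-plus, which has a lower base rate.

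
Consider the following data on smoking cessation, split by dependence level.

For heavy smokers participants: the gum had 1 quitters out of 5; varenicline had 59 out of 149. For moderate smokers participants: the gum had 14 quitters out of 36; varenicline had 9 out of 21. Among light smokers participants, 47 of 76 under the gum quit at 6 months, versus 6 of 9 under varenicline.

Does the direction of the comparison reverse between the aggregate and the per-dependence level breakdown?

Heavy smokers: the gum 1/5 = 20.0%, varenicline 59/149 = 39.6% → varenicline
Moderate smokers: the gum 14/36 = 38.9%, varenicline 9/21 = 42.9% → varenicline
Light smokers: the gum 47/76 = 61.8%, varenicline 6/9 = 66.7% → varenicline
Overall: the gum 62/117 = 53.0%, varenicline 74/179 = 41.3% → the gum
Varenicline wins each dependence group but the gum wins overall — the comparison reverses. Varenicline's participants skew toward heavy smokers, which has a lower base rate.

Yes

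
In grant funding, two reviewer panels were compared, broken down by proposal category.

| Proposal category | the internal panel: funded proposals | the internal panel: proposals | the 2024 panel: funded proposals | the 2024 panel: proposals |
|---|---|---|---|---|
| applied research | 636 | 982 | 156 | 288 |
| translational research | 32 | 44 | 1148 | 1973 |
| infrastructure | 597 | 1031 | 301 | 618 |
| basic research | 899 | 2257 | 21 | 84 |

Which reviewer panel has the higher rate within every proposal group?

the internal panel

Applied research: the internal panel 636/982 = 64.8%, the 2024 panel 156/288 = 54.2% → the internal panel
Translational research: the internal panel 32/44 = 72.7%, the 2024 panel 1148/1973 = 58.2% → the internal panel
Infrastructure: the internal panel 597/1031 = 57.9%, the 2024 panel 301/618 = 48.7% → the internal panel
Basic research: the internal panel 899/2257 = 39.8%, the 2024 panel 21/84 = 25.0% → the internal panel
The internal panel has the higher rate in all 4 groups.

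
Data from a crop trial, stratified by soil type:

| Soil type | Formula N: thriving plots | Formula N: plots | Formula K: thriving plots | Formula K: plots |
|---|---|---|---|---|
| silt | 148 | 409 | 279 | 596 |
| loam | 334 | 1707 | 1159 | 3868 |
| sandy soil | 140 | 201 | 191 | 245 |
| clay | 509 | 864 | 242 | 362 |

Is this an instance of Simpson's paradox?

No

Silt: Formula N 148/409 = 36.2%, Formula K 279/596 = 46.8% → Formula K
Loam: Formula N 334/1707 = 19.6%, Formula K 1159/3868 = 30.0% → Formula K
Sandy soil: Formula N 140/201 = 69.7%, Formula K 191/245 = 78.0% → Formula K
Clay: Formula N 509/864 = 58.9%, Formula K 242/362 = 66.9% → Formula K
Overall: Formula N 1131/3181 = 35.6%, Formula K 1871/5071 = 36.9% → Formula K
Formula K wins overall and in every soil group — no reversal.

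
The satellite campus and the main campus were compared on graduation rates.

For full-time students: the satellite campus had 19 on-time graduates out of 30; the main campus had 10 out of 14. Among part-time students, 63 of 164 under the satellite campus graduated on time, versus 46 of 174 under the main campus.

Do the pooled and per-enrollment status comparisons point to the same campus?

No

Full-time: the satellite campus 19/30 = 63.3%, the main campus 10/14 = 71.4% → the main campus
Part-time: the satellite campus 63/164 = 38.4%, the main campus 46/174 = 26.4% → the satellite campus
Overall: the satellite campus 82/194 = 42.3%, the main campus 56/188 = 29.8% → the satellite campus
Neither sweeps: the satellite campus wins 1 of 2 groups, the main campus wins 1. The satellite campus wins overall but not every group — no Simpson reversal.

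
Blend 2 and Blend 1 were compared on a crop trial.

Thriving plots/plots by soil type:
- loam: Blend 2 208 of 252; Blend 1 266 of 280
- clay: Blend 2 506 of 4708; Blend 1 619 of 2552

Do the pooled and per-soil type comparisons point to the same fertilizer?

Loam: Blend 2 208/252 = 82.5%, Blend 1 266/280 = 95.0% → Blend 1
Clay: Blend 2 506/4708 = 10.7%, Blend 1 619/2552 = 24.3% → Blend 1
Overall: Blend 2 714/4960 = 14.4%, Blend 1 885/2832 = 31.2% → Blend 1
Blend 1 wins overall and in every soil group — no reversal.

Yes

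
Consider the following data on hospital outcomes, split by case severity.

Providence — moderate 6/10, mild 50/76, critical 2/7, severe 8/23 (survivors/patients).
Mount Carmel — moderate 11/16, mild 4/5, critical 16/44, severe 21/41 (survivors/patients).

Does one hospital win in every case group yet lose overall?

Moderate: Providence 6/10 = 60.0%, Mount Carmel 11/16 = 68.8% → Mount Carmel
Mild: Providence 50/76 = 65.8%, Mount Carmel 4/5 = 80.0% → Mount Carmel
Critical: Providence 2/7 = 28.6%, Mount Carmel 16/44 = 36.4% → Mount Carmel
Severe: Providence 8/23 = 34.8%, Mount Carmel 21/41 = 51.2% → Mount Carmel
Overall: Providence 66/116 = 56.9%, Mount Carmel 52/106 = 49.1% → Providence
Mount Carmel wins each case group but Providence wins overall — the comparison reverses. Mount Carmel's patients skew toward critical, which has a lower base rate.

Yes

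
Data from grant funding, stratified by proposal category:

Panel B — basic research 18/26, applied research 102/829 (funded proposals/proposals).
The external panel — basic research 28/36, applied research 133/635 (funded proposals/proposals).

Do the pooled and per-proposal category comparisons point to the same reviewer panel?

Yes

Basic research: Panel B 18/26 = 69.2%, the external panel 28/36 = 77.8% → the external panel
Applied research: Panel B 102/829 = 12.3%, the external panel 133/635 = 20.9% → the external panel
Overall: Panel B 120/855 = 14.0%, the external panel 161/671 = 24.0% → the external panel
The external panel wins overall and in every proposal group — no reversal.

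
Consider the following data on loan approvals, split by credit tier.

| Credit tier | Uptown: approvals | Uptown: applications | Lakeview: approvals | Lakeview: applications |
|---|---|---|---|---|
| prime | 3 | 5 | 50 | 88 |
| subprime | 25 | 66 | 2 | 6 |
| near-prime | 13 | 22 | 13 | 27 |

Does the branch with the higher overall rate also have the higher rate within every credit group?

Prime: Uptown 3/5 = 60.0%, Lakeview 50/88 = 56.8% → Uptown
Subprime: Uptown 25/66 = 37.9%, Lakeview 2/6 = 33.3% → Uptown
Near-prime: Uptown 13/22 = 59.1%, Lakeview 13/27 = 48.1% → Uptown
Overall: Uptown 41/93 = 44.1%, Lakeview 65/121 = 53.7% → Lakeview
Uptown wins each credit group but Lakeview wins overall — the comparison reverses. Uptown's applications skew toward subprime, which has a lower base rate.

No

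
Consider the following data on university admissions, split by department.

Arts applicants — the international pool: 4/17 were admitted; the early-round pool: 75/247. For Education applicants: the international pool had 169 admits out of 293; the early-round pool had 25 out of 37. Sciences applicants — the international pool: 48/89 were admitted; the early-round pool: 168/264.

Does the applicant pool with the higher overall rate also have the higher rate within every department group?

Arts: the international pool 4/17 = 23.5%, the early-round pool 75/247 = 30.4% → the early-round pool
Education: the international pool 169/293 = 57.7%, the early-round pool 25/37 = 67.6% → the early-round pool
Sciences: the international pool 48/89 = 53.9%, the early-round pool 168/264 = 63.6% → the early-round pool
Overall: the international pool 221/399 = 55.4%, the early-round pool 268/548 = 48.9% → the international pool
The early-round pool wins each department group but the international pool wins overall — the comparison reverses. The early-round pool's applicants skew toward Arts, which has a lower base rate.

No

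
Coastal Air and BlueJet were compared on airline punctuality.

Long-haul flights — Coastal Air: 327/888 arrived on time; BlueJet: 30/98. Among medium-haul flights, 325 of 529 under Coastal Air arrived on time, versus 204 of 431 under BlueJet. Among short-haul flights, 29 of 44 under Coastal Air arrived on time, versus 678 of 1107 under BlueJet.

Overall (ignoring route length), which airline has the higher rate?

BlueJet

Long-haul: Coastal Air 327/888 = 36.8%, BlueJet 30/98 = 30.6% → Coastal Air
Medium-haul: Coastal Air 325/529 = 61.4%, BlueJet 204/431 = 47.3% → Coastal Air
Short-haul: Coastal Air 29/44 = 65.9%, BlueJet 678/1107 = 61.2% → Coastal Air
Overall: Coastal Air 681/1461 = 46.6%, BlueJet 912/1636 = 55.7% → BlueJet
(Coastal Air wins every route group but BlueJet wins overall — Coastal Air's flights skew toward the low-rate long-haul group.)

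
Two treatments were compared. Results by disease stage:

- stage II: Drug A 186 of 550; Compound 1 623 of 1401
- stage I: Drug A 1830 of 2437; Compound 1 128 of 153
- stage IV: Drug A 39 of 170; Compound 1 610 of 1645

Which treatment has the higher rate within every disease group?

Stage II: Drug A 186/550 = 33.8%, Compound 1 623/1401 = 44.5% → Compound 1
Stage I: Drug A 1830/2437 = 75.1%, Compound 1 128/153 = 83.7% → Compound 1
Stage IV: Drug A 39/170 = 22.9%, Compound 1 610/1645 = 37.1% → Compound 1
Compound 1 has the higher rate in all 3 groups.

Compound 1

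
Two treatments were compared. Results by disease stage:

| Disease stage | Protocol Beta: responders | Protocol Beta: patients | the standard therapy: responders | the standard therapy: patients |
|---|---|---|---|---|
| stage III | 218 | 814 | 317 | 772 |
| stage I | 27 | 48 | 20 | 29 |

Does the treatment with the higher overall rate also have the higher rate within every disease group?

Yes

Stage III: Protocol Beta 218/814 = 26.8%, the standard therapy 317/772 = 41.1% → the standard therapy
Stage I: Protocol Beta 27/48 = 56.2%, the standard therapy 20/29 = 69.0% → the standard therapy
Overall: Protocol Beta 245/862 = 28.4%, the standard therapy 337/801 = 42.1% → the standard therapy
The standard therapy wins overall and in every disease group — no reversal.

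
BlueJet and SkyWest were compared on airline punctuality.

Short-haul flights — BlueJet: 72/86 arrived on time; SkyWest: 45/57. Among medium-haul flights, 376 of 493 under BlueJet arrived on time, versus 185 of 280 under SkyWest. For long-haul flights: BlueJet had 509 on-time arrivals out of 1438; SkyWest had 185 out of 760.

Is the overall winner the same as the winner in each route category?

Yes

Short-haul: BlueJet 72/86 = 83.7%, SkyWest 45/57 = 78.9% → BlueJet
Medium-haul: BlueJet 376/493 = 76.3%, SkyWest 185/280 = 66.1% → BlueJet
Long-haul: BlueJet 509/1438 = 35.4%, SkyWest 185/760 = 24.3% → BlueJet
Overall: BlueJet 957/2017 = 47.4%, SkyWest 415/1097 = 37.8% → BlueJet
BlueJet wins overall and in every route group — no reversal.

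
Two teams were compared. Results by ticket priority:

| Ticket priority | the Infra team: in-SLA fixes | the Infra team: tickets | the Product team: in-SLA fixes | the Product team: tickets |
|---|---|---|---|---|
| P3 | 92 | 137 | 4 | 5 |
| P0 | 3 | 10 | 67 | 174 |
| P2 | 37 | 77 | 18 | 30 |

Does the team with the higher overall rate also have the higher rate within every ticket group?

No

P3: the Infra team 92/137 = 67.2%, the Product team 4/5 = 80.0% → the Product team
P0: the Infra team 3/10 = 30.0%, the Product team 67/174 = 38.5% → the Product team
P2: the Infra team 37/77 = 48.1%, the Product team 18/30 = 60.0% → the Product team
Overall: the Infra team 132/224 = 58.9%, the Product team 89/209 = 42.6% → the Infra team
The Product team wins each ticket group but the Infra team wins overall — the comparison reverses. The Product team's tickets skew toward P0, which has a lower base rate.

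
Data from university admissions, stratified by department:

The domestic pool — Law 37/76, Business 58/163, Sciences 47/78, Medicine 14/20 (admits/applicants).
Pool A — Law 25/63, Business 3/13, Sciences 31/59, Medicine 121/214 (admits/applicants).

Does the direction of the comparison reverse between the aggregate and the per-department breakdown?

Yes

Law: the domestic pool 37/76 = 48.7%, Pool A 25/63 = 39.7% → the domestic pool
Business: the domestic pool 58/163 = 35.6%, Pool A 3/13 = 23.1% → the domestic pool
Sciences: the domestic pool 47/78 = 60.3%, Pool A 31/59 = 52.5% → the domestic pool
Medicine: the domestic pool 14/20 = 70.0%, Pool A 121/214 = 56.5% → the domestic pool
Overall: the domestic pool 156/337 = 46.3%, Pool A 180/349 = 51.6% → Pool A
The domestic pool wins each department group but Pool A wins overall — the comparison reverses. The domestic pool's applicants skew toward Business, which has a lower base rate.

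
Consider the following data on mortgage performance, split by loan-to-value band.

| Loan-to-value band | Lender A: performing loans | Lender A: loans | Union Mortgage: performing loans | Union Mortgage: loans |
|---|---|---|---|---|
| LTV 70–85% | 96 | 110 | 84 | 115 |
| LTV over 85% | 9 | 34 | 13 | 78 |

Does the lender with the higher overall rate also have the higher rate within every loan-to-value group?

Yes

LTV 70–85%: Lender A 96/110 = 87.3%, Union Mortgage 84/115 = 73.0% → Lender A
LTV over 85%: Lender A 9/34 = 26.5%, Union Mortgage 13/78 = 16.7% → Lender A
Overall: Lender A 105/144 = 72.9%, Union Mortgage 97/193 = 50.3% → Lender A
Lender A wins overall and in every loan-to-value group — no reversal.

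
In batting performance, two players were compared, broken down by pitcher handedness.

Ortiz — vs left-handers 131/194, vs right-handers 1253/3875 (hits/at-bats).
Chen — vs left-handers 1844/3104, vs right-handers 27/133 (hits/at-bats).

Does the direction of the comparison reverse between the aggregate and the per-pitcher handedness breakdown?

Vs left-handers: Ortiz 131/194 = 67.5%, Chen 1844/3104 = 59.4% → Ortiz
Vs right-handers: Ortiz 1253/3875 = 32.3%, Chen 27/133 = 20.3% → Ortiz
Overall: Ortiz 1384/4069 = 34.0%, Chen 1871/3237 = 57.8% → Chen
Ortiz wins each pitcher group but Chen wins overall — the comparison reverses. Ortiz's at-bats skew toward vs right-handers, which has a lower base rate.

Yes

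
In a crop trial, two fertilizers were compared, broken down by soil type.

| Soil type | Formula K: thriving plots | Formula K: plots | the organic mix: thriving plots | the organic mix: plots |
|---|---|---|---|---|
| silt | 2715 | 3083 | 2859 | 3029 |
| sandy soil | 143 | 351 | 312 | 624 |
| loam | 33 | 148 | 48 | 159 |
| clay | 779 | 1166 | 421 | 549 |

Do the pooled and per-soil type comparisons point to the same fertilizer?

Yes

Silt: Formula K 2715/3083 = 88.1%, the organic mix 2859/3029 = 94.4% → the organic mix
Sandy soil: Formula K 143/351 = 40.7%, the organic mix 312/624 = 50.0% → the organic mix
Loam: Formula K 33/148 = 22.3%, the organic mix 48/159 = 30.2% → the organic mix
Clay: Formula K 779/1166 = 66.8%, the organic mix 421/549 = 76.7% → the organic mix
Overall: Formula K 3670/4748 = 77.3%, the organic mix 3640/4361 = 83.5% → the organic mix
The organic mix wins overall and in every soil group — no reversal.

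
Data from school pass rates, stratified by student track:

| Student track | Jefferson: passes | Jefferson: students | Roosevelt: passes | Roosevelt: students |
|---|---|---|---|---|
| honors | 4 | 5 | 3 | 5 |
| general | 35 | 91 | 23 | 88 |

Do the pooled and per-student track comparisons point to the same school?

Yes

Honors: Jefferson 4/5 = 80.0%, Roosevelt 3/5 = 60.0% → Jefferson
General: Jefferson 35/91 = 38.5%, Roosevelt 23/88 = 26.1% → Jefferson
Overall: Jefferson 39/96 = 40.6%, Roosevelt 26/93 = 28.0% → Jefferson
Jefferson wins overall and in every student group — no reversal.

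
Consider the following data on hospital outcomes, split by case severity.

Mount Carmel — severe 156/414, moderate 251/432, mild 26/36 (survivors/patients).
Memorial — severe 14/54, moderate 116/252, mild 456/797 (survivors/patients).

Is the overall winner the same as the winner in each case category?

Severe: Mount Carmel 156/414 = 37.7%, Memorial 14/54 = 25.9% → Mount Carmel
Moderate: Mount Carmel 251/432 = 58.1%, Memorial 116/252 = 46.0% → Mount Carmel
Mild: Mount Carmel 26/36 = 72.2%, Memorial 456/797 = 57.2% → Mount Carmel
Overall: Mount Carmel 433/882 = 49.1%, Memorial 586/1103 = 53.1% → Memorial
Mount Carmel wins each case group but Memorial wins overall — the comparison reverses. Mount Carmel's patients skew toward severe, which has a lower base rate.

No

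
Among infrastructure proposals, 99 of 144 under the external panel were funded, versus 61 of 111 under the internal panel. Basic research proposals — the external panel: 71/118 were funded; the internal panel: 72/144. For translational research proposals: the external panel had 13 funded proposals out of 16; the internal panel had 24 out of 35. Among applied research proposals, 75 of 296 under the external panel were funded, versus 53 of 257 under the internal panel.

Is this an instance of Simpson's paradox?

Infrastructure: the external panel 99/144 = 68.8%, the internal panel 61/111 = 55.0% → the external panel
Basic research: the external panel 71/118 = 60.2%, the internal panel 72/144 = 50.0% → the external panel
Translational research: the external panel 13/16 = 81.2%, the internal panel 24/35 = 68.6% → the external panel
Applied research: the external panel 75/296 = 25.3%, the internal panel 53/257 = 20.6% → the external panel
Overall: the external panel 258/574 = 44.9%, the internal panel 210/547 = 38.4% → the external panel
The external panel wins overall and in every proposal group — no reversal.

No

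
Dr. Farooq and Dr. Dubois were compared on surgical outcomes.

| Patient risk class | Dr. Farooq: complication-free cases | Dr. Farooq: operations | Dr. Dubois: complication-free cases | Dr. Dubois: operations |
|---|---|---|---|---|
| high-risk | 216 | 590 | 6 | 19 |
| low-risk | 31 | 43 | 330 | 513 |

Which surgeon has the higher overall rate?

Dr. Dubois

High-risk: Dr. Farooq 216/590 = 36.6%, Dr. Dubois 6/19 = 31.6% → Dr. Farooq
Low-risk: Dr. Farooq 31/43 = 72.1%, Dr. Dubois 330/513 = 64.3% → Dr. Farooq
Overall: Dr. Farooq 247/633 = 39.0%, Dr. Dubois 336/532 = 63.2% → Dr. Dubois
(Dr. Farooq wins every patient risk group but Dr. Dubois wins overall — Dr. Farooq's operations skew toward the low-rate high-risk group.)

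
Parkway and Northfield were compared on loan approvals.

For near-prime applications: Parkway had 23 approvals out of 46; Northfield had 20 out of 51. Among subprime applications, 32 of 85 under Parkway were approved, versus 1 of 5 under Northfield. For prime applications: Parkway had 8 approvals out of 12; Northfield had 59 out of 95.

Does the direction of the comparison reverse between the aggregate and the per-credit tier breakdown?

Yes

Near-prime: Parkway 23/46 = 50.0%, Northfield 20/51 = 39.2% → Parkway
Subprime: Parkway 32/85 = 37.6%, Northfield 1/5 = 20.0% → Parkway
Prime: Parkway 8/12 = 66.7%, Northfield 59/95 = 62.1% → Parkway
Overall: Parkway 63/143 = 44.1%, Northfield 80/151 = 53.0% → Northfield
Parkway wins each credit group but Northfield wins overall — the comparison reverses. Parkway's applications skew toward subprime, which has a lower base rate.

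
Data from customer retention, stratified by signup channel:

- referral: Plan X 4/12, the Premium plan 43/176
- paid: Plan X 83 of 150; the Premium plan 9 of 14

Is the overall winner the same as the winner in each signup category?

Referral: Plan X 4/12 = 33.3%, the Premium plan 43/176 = 24.4% → Plan X
Paid: Plan X 83/150 = 55.3%, the Premium plan 9/14 = 64.3% → the Premium plan
Overall: Plan X 87/162 = 53.7%, the Premium plan 52/190 = 27.4% → Plan X
Neither sweeps: Plan X wins 1 of 2 groups, the Premium plan wins 1. Plan X wins overall but not every group — no Simpson reversal.

No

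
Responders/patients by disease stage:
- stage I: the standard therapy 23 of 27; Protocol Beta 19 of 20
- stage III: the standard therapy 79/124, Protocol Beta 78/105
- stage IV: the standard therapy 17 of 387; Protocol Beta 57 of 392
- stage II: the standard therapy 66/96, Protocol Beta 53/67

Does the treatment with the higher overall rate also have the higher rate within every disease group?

Yes

Stage I: the standard therapy 23/27 = 85.2%, Protocol Beta 19/20 = 95.0% → Protocol Beta
Stage III: the standard therapy 79/124 = 63.7%, Protocol Beta 78/105 = 74.3% → Protocol Beta
Stage IV: the standard therapy 17/387 = 4.4%, Protocol Beta 57/392 = 14.5% → Protocol Beta
Stage II: the standard therapy 66/96 = 68.8%, Protocol Beta 53/67 = 79.1% → Protocol Beta
Overall: the standard therapy 185/634 = 29.2%, Protocol Beta 207/584 = 35.4% → Protocol Beta
Protocol Beta wins overall and in every disease group — no reversal.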